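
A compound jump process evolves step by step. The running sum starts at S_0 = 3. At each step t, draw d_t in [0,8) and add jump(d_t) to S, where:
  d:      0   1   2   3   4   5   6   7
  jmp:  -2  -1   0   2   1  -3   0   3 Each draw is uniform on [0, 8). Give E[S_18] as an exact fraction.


Outcome values over d=0..7: [-2, -1, 0, 2, 1, -3, 0, 3]
Σy = 0, Σy² = 28, M = 8
μ = 0/8 = 0,  σ² = 28/8 − (0)² = 7/2
E[S_18] = 3 + 18·(0) = 3

3


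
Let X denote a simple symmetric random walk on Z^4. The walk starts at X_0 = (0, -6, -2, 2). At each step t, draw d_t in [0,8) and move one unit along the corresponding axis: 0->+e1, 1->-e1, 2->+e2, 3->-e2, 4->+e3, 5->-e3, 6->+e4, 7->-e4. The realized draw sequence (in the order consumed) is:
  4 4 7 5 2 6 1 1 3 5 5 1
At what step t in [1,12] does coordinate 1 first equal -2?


8

t=0: X=(0, -6, -2, 2), d=4 → +e3, X_1=(0, -6, -1, 2)
t=1: X=(0, -6, -1, 2), d=4 → +e3, X_2=(0, -6, 0, 2)
t=2: X=(0, -6, 0, 2), d=7 → -e4, X_3=(0, -6, 0, 1)
t=3: X=(0, -6, 0, 1), d=5 → -e3, X_4=(0, -6, -1, 1)
t=4: X=(0, -6, -1, 1), d=2 → +e2, X_5=(0, -5, -1, 1)
t=5: X=(0, -5, -1, 1), d=6 → +e4, X_6=(0, -5, -1, 2)
t=6: X=(0, -5, -1, 2), d=1 → -e1, X_7=(-1, -5, -1, 2)
t=7: X=(-1, -5, -1, 2), d=1 → -e1, X_8=(-2, -5, -1, 2)
t=8: X=(-2, -5, -1, 2), d=3 → -e2, X_9=(-2, -6, -1, 2)
t=9: X=(-2, -6, -1, 2), d=5 → -e3, X_10=(-2, -6, -2, 2)
t=10: X=(-2, -6, -2, 2), d=5 → -e3, X_11=(-2, -6, -3, 2)
t=11: X=(-2, -6, -3, 2), d=1 → -e1, X_12=(-3, -6, -3, 2)


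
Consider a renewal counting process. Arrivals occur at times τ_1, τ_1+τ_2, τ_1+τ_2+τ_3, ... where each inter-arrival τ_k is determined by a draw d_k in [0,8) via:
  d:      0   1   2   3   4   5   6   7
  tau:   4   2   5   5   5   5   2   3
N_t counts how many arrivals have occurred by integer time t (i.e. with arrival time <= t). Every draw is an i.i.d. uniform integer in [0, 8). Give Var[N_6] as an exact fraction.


207/1024

Inter-arrival values over d=0..7: [4, 2, 5, 5, 5, 5, 2, 3]
Each d has probability 1/8, so the pmf of τ is: f(2) = 1/4, f(3) = 1/8, f(4) = 1/8, f(5) = 1/2
Let p_n(j) = P(N_n = j), with p_0 = [1]. Condition on τ_1: p_n(0) = P(τ > n), and for j >= 1, p_n(j) = Σ_{k<=n} f(k)·p_{n−k}(j−1)
p_1 = [1]  (j = 0)
p_2 = [3/4, 1/4]  (j = 0..1)
p_3 = [5/8, 3/8]  (j = 0..1)
p_4 = [1/2, 7/16, 1/16]  (j = 0..2)
p_5 = [0, 7/8, 1/8]  (j = 0..2)
p_6 = [0, 51/64, 3/16, 1/64]  (j = 0..3)
E[N_6] = Σ j·p_6(j) = 39/32;  E[N_6²] = Σ j²·p_6(j) = 27/16
Var[N_6] = 27/16 − (39/32)² = 207/1024


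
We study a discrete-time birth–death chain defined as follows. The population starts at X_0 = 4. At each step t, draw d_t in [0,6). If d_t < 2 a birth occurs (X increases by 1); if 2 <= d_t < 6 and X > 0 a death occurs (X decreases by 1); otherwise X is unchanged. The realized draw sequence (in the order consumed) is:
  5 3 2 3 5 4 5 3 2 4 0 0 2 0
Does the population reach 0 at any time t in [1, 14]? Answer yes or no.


yes

t=0: X=4, d=5 → death, X_1=3
t=1: X=3, d=3 → death, X_2=2
t=2: X=2, d=2 → death, X_3=1
t=3: X=1, d=3 → death, X_4=0
t=4: X=0, d=5 → hold, X_5=0
t=5: X=0, d=4 → hold, X_6=0
t=6: X=0, d=5 → hold, X_7=0
t=7: X=0, d=3 → hold, X_8=0
t=8: X=0, d=2 → hold, X_9=0
t=9: X=0, d=4 → hold, X_10=0
t=10: X=0, d=0 → birth, X_11=1
t=11: X=1, d=0 → birth, X_12=2
t=12: X=2, d=2 → death, X_13=1
t=13: X=1, d=0 → birth, X_14=2


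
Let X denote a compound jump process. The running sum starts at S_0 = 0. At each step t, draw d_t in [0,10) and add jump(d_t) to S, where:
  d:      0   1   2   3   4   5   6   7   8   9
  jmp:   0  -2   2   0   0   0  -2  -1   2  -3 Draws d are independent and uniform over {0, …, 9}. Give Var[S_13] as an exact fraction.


Outcome values over d=0..9: [0, -2, 2, 0, 0, 0, -2, -1, 2, -3]
Σy = -4, Σy² = 26, M = 10
μ = -4/10 = -2/5,  σ² = 26/10 − (-2/5)² = 61/25
Independent increments: Var[S_13] = 13·σ² = 13·(61/25) = 793/25

793/25


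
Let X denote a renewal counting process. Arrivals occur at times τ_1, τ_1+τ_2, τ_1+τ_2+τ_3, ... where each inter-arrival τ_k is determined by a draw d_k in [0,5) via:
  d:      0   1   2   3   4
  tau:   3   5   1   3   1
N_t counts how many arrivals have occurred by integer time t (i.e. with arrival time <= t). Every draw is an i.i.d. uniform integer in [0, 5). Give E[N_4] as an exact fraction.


856/625

Inter-arrival values over d=0..4: [3, 5, 1, 3, 1]
Each d has probability 1/5, so the pmf of τ is: f(1) = 2/5, f(3) = 2/5, f(5) = 1/5
Renewal equation for m(n) = E[N_n]: condition on τ_1 = k (if k <= n, one arrival plus a fresh copy on the remaining n−k steps): m(n) = F(n) + Σ_{k<=n} f(k)·m(n−k), where F(n) = P(τ <= n) and m(0) = 0
m(1) = F(1) = 2/5
m(2) = F(2) + f(1)·m(1) = 2/5 + 2/5·2/5 = 14/25
m(3) = F(3) + f(1)·m(2) = 4/5 + 2/5·14/25 = 128/125
m(4) = F(4) + f(1)·m(3) + f(3)·m(1) = 4/5 + 2/5·128/125 + 2/5·2/5 = 856/625
E[N_4] = m(4) = 856/625


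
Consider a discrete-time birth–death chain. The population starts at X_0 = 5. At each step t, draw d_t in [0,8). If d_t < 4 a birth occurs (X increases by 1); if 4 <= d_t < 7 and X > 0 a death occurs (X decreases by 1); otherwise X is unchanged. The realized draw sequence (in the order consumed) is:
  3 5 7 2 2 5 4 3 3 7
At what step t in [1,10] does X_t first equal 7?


5

t=0: X=5, d=3 → birth, X_1=6
t=1: X=6, d=5 → death, X_2=5
t=2: X=5, d=7 → hold, X_3=5
t=3: X=5, d=2 → birth, X_4=6
t=4: X=6, d=2 → birth, X_5=7
t=5: X=7, d=5 → death, X_6=6
t=6: X=6, d=4 → death, X_7=5
t=7: X=5, d=3 → birth, X_8=6
t=8: X=6, d=3 → birth, X_9=7
t=9: X=7, d=7 → hold, X_10=7


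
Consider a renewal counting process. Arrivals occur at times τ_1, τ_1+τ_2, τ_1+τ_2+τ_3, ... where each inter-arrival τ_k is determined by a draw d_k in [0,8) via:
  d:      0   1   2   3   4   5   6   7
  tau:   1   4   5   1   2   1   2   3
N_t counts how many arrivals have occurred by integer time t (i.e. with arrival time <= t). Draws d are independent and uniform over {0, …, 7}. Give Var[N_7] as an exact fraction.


5427016709463/4398046511104

Inter-arrival values over d=0..7: [1, 4, 5, 1, 2, 1, 2, 3]
Each d has probability 1/8, so the pmf of τ is: f(1) = 3/8, f(2) = 1/4, f(3) = 1/8, f(4) = 1/8, f(5) = 1/8
Let p_n(j) = P(N_n = j), with p_0 = [1]. Condition on τ_1: p_n(0) = P(τ > n), and for j >= 1, p_n(j) = Σ_{k<=n} f(k)·p_{n−k}(j−1)
p_1 = [5/8, 3/8]  (j = 0..1)
p_2 = [3/8, 31/64, 9/64]  (j = 0..2)
p_3 = [1/4, 27/64, 141/512, 27/512]  (j = 0..3)
p_4 = [1/8, 25/64, 167/512, 567/4096, 81/4096]  (j = 0..4)
p_5 = [0, 23/64, 23/64, 855/4096, 2133/32768, 243/32768]  (j = 0..5)
p_6 = [0, 3/16, 201/512, 1099/4096, 3915/32768, 7695/262144, 729/262144]  (j = 0..6)
p_7 = [0, 3/32, 165/512, 1351/4096, 2895/16384, 16659/262144, 26973/2097152, 2187/2097152]  (j = 0..7)
E[N_7] = Σ j·p_7(j) = 5949171/2097152;  E[N_7²] = Σ j²·p_7(j) = 19464327/2097152
Var[N_7] = 19464327/2097152 − (5949171/2097152)² = 5427016709463/4398046511104


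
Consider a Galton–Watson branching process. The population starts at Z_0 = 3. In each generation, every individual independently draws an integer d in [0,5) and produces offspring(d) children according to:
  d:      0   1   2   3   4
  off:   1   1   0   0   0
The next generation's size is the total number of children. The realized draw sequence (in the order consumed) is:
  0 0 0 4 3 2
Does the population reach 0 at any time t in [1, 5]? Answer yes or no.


yes

gen 0: Z_0=3, draws=[0, 0, 0], offspring=[1, 1, 1], Z_1=3
gen 1: Z_1=3, draws=[4, 3, 2], offspring=[0, 0, 0], Z_2=0
gen 2: Z_2=0, draws=[], offspring=[], Z_3=0
gen 3: Z_3=0, draws=[], offspring=[], Z_4=0
gen 4: Z_4=0, draws=[], offspring=[], Z_5=0


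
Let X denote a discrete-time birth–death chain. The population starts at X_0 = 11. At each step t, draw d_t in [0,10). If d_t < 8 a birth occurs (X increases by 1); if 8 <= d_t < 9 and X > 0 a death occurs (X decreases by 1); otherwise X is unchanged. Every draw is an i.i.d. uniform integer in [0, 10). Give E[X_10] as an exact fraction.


18

X can drop by at most 1 per step and X_0 = 11 > T = 10, so X_t >= 11 − t >= 1 > 0 for every t <= 10: the floor at 0 (the 'and X > 0' condition) never binds. Hence X_10 = X_0 + Σ_{t<10} Y_t with i.i.d. increments Y_t = y(d_t) ∈ {+1, −1, 0}.
Outcome values over d=0..9: [1, 1, 1, 1, 1, 1, 1, 1, -1, 0]
Σy = 7, Σy² = 9, M = 10
μ = 7/10 = 7/10,  σ² = 9/10 − (7/10)² = 41/100
E[X_10] = 11 + 10·(7/10) = 18


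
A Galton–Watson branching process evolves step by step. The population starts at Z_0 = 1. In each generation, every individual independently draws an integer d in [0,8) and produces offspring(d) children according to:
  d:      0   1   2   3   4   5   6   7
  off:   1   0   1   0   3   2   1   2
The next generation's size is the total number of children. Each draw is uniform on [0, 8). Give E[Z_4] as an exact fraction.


Outcome values over d=0..7: [1, 0, 1, 0, 3, 2, 1, 2]
Σy = 10, Σy² = 20, M = 8
μ = 10/8 = 5/4,  σ² = 20/8 − (5/4)² = 15/16
E[Z_0] = 1
E[Z_1] = 5/4·E[Z_0] = 5/4
E[Z_2] = 5/4·E[Z_1] = 25/16
E[Z_3] = 5/4·E[Z_2] = 125/64
E[Z_4] = 5/4·E[Z_3] = 625/256

625/256


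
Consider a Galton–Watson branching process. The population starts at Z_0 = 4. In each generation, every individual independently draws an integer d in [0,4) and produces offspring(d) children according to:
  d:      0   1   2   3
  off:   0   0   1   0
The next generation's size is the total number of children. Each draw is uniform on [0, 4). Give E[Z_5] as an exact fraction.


1/256

Outcome values over d=0..3: [0, 0, 1, 0]
Σy = 1, Σy² = 1, M = 4
μ = 1/4 = 1/4,  σ² = 1/4 − (1/4)² = 3/16
E[Z_0] = 4
E[Z_1] = 1/4·E[Z_0] = 1
E[Z_2] = 1/4·E[Z_1] = 1/4
E[Z_3] = 1/4·E[Z_2] = 1/16
E[Z_4] = 1/4·E[Z_3] = 1/64
E[Z_5] = 1/4·E[Z_4] = 1/256


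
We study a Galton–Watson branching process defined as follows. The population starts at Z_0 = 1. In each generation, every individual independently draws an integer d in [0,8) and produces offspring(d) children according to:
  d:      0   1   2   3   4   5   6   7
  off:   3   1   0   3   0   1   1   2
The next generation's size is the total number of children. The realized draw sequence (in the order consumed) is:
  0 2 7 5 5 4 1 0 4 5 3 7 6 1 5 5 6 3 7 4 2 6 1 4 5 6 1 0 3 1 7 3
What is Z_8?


gen 0: Z_0=1, draws=[0], offspring=[3], Z_1=3
gen 1: Z_1=3, draws=[2, 7, 5], offspring=[0, 2, 1], Z_2=3
gen 2: Z_2=3, draws=[5, 4, 1], offspring=[1, 0, 1], Z_3=2
gen 3: Z_3=2, draws=[0, 4], offspring=[3, 0], Z_4=3
gen 4: Z_4=3, draws=[5, 3, 7], offspring=[1, 3, 2], Z_5=6
gen 5: Z_5=6, draws=[6, 1, 5, 5, 6, 3], offspring=[1, 1, 1, 1, 1, 3], Z_6=8
gen 6: Z_6=8, draws=[7, 4, 2, 6, 1, 4, 5, 6], offspring=[2, 0, 0, 1, 1, 0, 1, 1], Z_7=6
gen 7: Z_7=6, draws=[1, 0, 3, 1, 7, 3], offspring=[1, 3, 3, 1, 2, 3], Z_8=13

13


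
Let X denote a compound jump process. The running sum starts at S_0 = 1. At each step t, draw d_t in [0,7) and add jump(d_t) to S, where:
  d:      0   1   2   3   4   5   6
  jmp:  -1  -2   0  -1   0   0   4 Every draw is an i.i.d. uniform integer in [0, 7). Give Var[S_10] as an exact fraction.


Outcome values over d=0..6: [-1, -2, 0, -1, 0, 0, 4]
Σy = 0, Σy² = 22, M = 7
μ = 0/7 = 0,  σ² = 22/7 − (0)² = 22/7
Independent increments: Var[S_10] = 10·σ² = 10·(22/7) = 220/7

220/7


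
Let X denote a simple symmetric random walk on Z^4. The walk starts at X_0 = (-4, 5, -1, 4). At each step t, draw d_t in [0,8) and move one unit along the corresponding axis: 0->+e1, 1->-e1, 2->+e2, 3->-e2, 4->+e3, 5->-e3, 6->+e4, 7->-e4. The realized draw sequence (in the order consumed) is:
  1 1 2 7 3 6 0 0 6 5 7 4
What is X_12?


(-4, 5, -1, 4)

t=0: X=(-4, 5, -1, 4), d=1 → -e1, X_1=(-5, 5, -1, 4)
t=1: X=(-5, 5, -1, 4), d=1 → -e1, X_2=(-6, 5, -1, 4)
t=2: X=(-6, 5, -1, 4), d=2 → +e2, X_3=(-6, 6, -1, 4)
t=3: X=(-6, 6, -1, 4), d=7 → -e4, X_4=(-6, 6, -1, 3)
t=4: X=(-6, 6, -1, 3), d=3 → -e2, X_5=(-6, 5, -1, 3)
t=5: X=(-6, 5, -1, 3), d=6 → +e4, X_6=(-6, 5, -1, 4)
t=6: X=(-6, 5, -1, 4), d=0 → +e1, X_7=(-5, 5, -1, 4)
t=7: X=(-5, 5, -1, 4), d=0 → +e1, X_8=(-4, 5, -1, 4)
t=8: X=(-4, 5, -1, 4), d=6 → +e4, X_9=(-4, 5, -1, 5)
t=9: X=(-4, 5, -1, 5), d=5 → -e3, X_10=(-4, 5, -2, 5)
t=10: X=(-4, 5, -2, 5), d=7 → -e4, X_11=(-4, 5, -2, 4)
t=11: X=(-4, 5, -2, 4), d=4 → +e3, X_12=(-4, 5, -1, 4)


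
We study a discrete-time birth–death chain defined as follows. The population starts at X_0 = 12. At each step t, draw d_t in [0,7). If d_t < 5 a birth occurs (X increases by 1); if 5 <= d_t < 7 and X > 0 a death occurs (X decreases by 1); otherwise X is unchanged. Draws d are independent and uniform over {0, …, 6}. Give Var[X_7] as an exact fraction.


X can drop by at most 1 per step and X_0 = 12 > T = 7, so X_t >= 12 − t >= 5 > 0 for every t <= 7: the floor at 0 (the 'and X > 0' condition) never binds. Hence X_7 = X_0 + Σ_{t<7} Y_t with i.i.d. increments Y_t = y(d_t) ∈ {+1, −1, 0}.
Outcome values over d=0..6: [1, 1, 1, 1, 1, -1, -1]
Σy = 3, Σy² = 7, M = 7
μ = 3/7 = 3/7,  σ² = 7/7 − (3/7)² = 40/49
Independent increments: Var[X_7] = 7·σ² = 7·(40/49) = 40/7

40/7


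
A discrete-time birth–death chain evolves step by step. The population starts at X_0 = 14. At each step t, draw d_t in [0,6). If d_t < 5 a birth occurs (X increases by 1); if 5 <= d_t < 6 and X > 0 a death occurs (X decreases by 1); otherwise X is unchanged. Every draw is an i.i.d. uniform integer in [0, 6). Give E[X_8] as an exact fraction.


X can drop by at most 1 per step and X_0 = 14 > T = 8, so X_t >= 14 − t >= 6 > 0 for every t <= 8: the floor at 0 (the 'and X > 0' condition) never binds. Hence X_8 = X_0 + Σ_{t<8} Y_t with i.i.d. increments Y_t = y(d_t) ∈ {+1, −1, 0}.
Outcome values over d=0..5: [1, 1, 1, 1, 1, -1]
Σy = 4, Σy² = 6, M = 6
μ = 4/6 = 2/3,  σ² = 6/6 − (2/3)² = 5/9
E[X_8] = 14 + 8·(2/3) = 58/3

58/3


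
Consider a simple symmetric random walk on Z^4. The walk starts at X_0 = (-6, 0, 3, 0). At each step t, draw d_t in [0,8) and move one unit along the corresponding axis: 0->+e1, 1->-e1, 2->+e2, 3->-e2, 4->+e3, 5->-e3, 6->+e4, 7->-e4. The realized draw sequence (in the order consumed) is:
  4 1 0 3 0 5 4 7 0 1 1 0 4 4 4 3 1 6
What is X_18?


t=0: X=(-6, 0, 3, 0), d=4 → +e3, X_1=(-6, 0, 4, 0)
t=1: X=(-6, 0, 4, 0), d=1 → -e1, X_2=(-7, 0, 4, 0)
t=2: X=(-7, 0, 4, 0), d=0 → +e1, X_3=(-6, 0, 4, 0)
t=3: X=(-6, 0, 4, 0), d=3 → -e2, X_4=(-6, -1, 4, 0)
t=4: X=(-6, -1, 4, 0), d=0 → +e1, X_5=(-5, -1, 4, 0)
t=5: X=(-5, -1, 4, 0), d=5 → -e3, X_6=(-5, -1, 3, 0)
t=6: X=(-5, -1, 3, 0), d=4 → +e3, X_7=(-5, -1, 4, 0)
t=7: X=(-5, -1, 4, 0), d=7 → -e4, X_8=(-5, -1, 4, -1)
t=8: X=(-5, -1, 4, -1), d=0 → +e1, X_9=(-4, -1, 4, -1)
t=9: X=(-4, -1, 4, -1), d=1 → -e1, X_10=(-5, -1, 4, -1)
t=10: X=(-5, -1, 4, -1), d=1 → -e1, X_11=(-6, -1, 4, -1)
t=11: X=(-6, -1, 4, -1), d=0 → +e1, X_12=(-5, -1, 4, -1)
t=12: X=(-5, -1, 4, -1), d=4 → +e3, X_13=(-5, -1, 5, -1)
t=13: X=(-5, -1, 5, -1), d=4 → +e3, X_14=(-5, -1, 6, -1)
t=14: X=(-5, -1, 6, -1), d=4 → +e3, X_15=(-5, -1, 7, -1)
t=15: X=(-5, -1, 7, -1), d=3 → -e2, X_16=(-5, -2, 7, -1)
t=16: X=(-5, -2, 7, -1), d=1 → -e1, X_17=(-6, -2, 7, -1)
t=17: X=(-6, -2, 7, -1), d=6 → +e4, X_18=(-6, -2, 7, 0)

(-6, -2, 7, 0)


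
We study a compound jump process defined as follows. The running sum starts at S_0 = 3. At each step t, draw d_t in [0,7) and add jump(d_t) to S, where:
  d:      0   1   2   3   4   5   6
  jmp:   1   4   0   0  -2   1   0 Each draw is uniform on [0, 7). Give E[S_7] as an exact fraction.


7

Outcome values over d=0..6: [1, 4, 0, 0, -2, 1, 0]
Σy = 4, Σy² = 22, M = 7
μ = 4/7 = 4/7,  σ² = 22/7 − (4/7)² = 138/49
E[S_7] = 3 + 7·(4/7) = 7


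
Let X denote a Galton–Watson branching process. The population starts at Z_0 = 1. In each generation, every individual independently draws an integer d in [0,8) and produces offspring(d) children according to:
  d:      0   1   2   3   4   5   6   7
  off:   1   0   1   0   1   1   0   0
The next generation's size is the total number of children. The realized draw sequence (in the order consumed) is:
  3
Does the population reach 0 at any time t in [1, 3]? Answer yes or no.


gen 0: Z_0=1, draws=[3], offspring=[0], Z_1=0
gen 1: Z_1=0, draws=[], offspring=[], Z_2=0
gen 2: Z_2=0, draws=[], offspring=[], Z_3=0

yes


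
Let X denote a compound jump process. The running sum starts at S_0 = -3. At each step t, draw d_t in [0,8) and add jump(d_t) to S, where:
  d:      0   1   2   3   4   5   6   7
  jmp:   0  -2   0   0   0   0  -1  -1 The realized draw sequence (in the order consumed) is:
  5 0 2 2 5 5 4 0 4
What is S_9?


t=0: S=-3, d=5, jump=0, S_1=-3
t=1: S=-3, d=0, jump=0, S_2=-3
t=2: S=-3, d=2, jump=0, S_3=-3
t=3: S=-3, d=2, jump=0, S_4=-3
t=4: S=-3, d=5, jump=0, S_5=-3
t=5: S=-3, d=5, jump=0, S_6=-3
t=6: S=-3, d=4, jump=0, S_7=-3
t=7: S=-3, d=0, jump=0, S_8=-3
t=8: S=-3, d=4, jump=0, S_9=-3

-3


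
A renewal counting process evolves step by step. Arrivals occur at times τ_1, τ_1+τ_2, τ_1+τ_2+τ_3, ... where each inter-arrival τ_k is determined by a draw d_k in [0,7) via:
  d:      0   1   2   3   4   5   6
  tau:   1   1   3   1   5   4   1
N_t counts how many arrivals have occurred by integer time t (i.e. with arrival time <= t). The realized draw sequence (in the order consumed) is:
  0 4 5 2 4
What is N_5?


draw d_1=0: τ_1=1, arrival time A_1=1
draw d_2=4: τ_2=5, arrival time A_2=6
draw d_3=5: τ_3=4, arrival time A_3=10
draw d_4=2: τ_4=3, arrival time A_4=13
draw d_5=4: τ_5=5, arrival time A_5=18
N_t over t=0..5: 0:0 1:1 2:1 3:1 4:1 5:1

1


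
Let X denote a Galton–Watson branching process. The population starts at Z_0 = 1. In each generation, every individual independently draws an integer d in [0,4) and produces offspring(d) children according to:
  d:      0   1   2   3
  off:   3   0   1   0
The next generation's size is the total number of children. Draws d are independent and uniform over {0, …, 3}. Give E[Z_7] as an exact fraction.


1

Outcome values over d=0..3: [3, 0, 1, 0]
Σy = 4, Σy² = 10, M = 4
μ = 4/4 = 1,  σ² = 10/4 − (1)² = 3/2
E[Z_0] = 1
E[Z_1] = 1·E[Z_0] = 1
E[Z_2] = 1·E[Z_1] = 1
E[Z_3] = 1·E[Z_2] = 1
E[Z_4] = 1·E[Z_3] = 1
E[Z_5] = 1·E[Z_4] = 1
E[Z_6] = 1·E[Z_5] = 1
E[Z_7] = 1·E[Z_6] = 1


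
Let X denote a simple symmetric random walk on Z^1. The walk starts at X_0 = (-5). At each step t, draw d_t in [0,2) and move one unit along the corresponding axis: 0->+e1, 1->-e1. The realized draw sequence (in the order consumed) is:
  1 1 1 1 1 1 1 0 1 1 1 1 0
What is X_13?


t=0: X=(-5), d=1 → -e1, X_1=(-6)
t=1: X=(-6), d=1 → -e1, X_2=(-7)
t=2: X=(-7), d=1 → -e1, X_3=(-8)
t=3: X=(-8), d=1 → -e1, X_4=(-9)
t=4: X=(-9), d=1 → -e1, X_5=(-10)
t=5: X=(-10), d=1 → -e1, X_6=(-11)
t=6: X=(-11), d=1 → -e1, X_7=(-12)
t=7: X=(-12), d=0 → +e1, X_8=(-11)
t=8: X=(-11), d=1 → -e1, X_9=(-12)
t=9: X=(-12), d=1 → -e1, X_10=(-13)
t=10: X=(-13), d=1 → -e1, X_11=(-14)
t=11: X=(-14), d=1 → -e1, X_12=(-15)
t=12: X=(-15), d=0 → +e1, X_13=(-14)

(-14)


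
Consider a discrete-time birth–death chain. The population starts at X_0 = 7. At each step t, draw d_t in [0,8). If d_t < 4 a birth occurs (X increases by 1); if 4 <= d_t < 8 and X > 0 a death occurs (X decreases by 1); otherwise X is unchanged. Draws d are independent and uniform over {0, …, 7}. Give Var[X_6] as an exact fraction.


6

X can drop by at most 1 per step and X_0 = 7 > T = 6, so X_t >= 7 − t >= 1 > 0 for every t <= 6: the floor at 0 (the 'and X > 0' condition) never binds. Hence X_6 = X_0 + Σ_{t<6} Y_t with i.i.d. increments Y_t = y(d_t) ∈ {+1, −1, 0}.
Outcome values over d=0..7: [1, 1, 1, 1, -1, -1, -1, -1]
Σy = 0, Σy² = 8, M = 8
μ = 0/8 = 0,  σ² = 8/8 − (0)² = 1
Independent increments: Var[X_6] = 6·σ² = 6·(1) = 6


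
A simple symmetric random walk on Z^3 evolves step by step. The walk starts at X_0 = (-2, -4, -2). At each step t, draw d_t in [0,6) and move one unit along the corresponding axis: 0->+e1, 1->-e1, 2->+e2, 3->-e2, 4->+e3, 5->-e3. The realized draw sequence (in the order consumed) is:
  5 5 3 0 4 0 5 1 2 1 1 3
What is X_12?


(-3, -5, -4)

t=0: X=(-2, -4, -2), d=5 → -e3, X_1=(-2, -4, -3)
t=1: X=(-2, -4, -3), d=5 → -e3, X_2=(-2, -4, -4)
t=2: X=(-2, -4, -4), d=3 → -e2, X_3=(-2, -5, -4)
t=3: X=(-2, -5, -4), d=0 → +e1, X_4=(-1, -5, -4)
t=4: X=(-1, -5, -4), d=4 → +e3, X_5=(-1, -5, -3)
t=5: X=(-1, -5, -3), d=0 → +e1, X_6=(0, -5, -3)
t=6: X=(0, -5, -3), d=5 → -e3, X_7=(0, -5, -4)
t=7: X=(0, -5, -4), d=1 → -e1, X_8=(-1, -5, -4)
t=8: X=(-1, -5, -4), d=2 → +e2, X_9=(-1, -4, -4)
t=9: X=(-1, -4, -4), d=1 → -e1, X_10=(-2, -4, -4)
t=10: X=(-2, -4, -4), d=1 → -e1, X_11=(-3, -4, -4)
t=11: X=(-3, -4, -4), d=3 → -e2, X_12=(-3, -5, -4)


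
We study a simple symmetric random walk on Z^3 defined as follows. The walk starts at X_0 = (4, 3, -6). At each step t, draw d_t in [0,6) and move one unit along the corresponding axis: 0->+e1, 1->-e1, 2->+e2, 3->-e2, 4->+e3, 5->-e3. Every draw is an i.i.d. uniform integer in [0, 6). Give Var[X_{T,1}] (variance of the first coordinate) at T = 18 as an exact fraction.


Outcome values over d=0..5: [1, -1, 0, 0, 0, 0]
Σy = 0, Σy² = 2, M = 6
μ = 0/6 = 0,  σ² = 2/6 − (0)² = 1/3
Independent increments: Var[X_18] = 18·σ² = 18·(1/3) = 6

6


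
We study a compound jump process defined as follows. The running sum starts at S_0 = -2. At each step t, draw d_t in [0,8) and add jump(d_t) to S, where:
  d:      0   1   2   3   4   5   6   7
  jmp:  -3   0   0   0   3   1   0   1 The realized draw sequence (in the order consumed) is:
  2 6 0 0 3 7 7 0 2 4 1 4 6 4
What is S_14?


0

t=0: S=-2, d=2, jump=0, S_1=-2
t=1: S=-2, d=6, jump=0, S_2=-2
t=2: S=-2, d=0, jump=-3, S_3=-5
t=3: S=-5, d=0, jump=-3, S_4=-8
t=4: S=-8, d=3, jump=0, S_5=-8
t=5: S=-8, d=7, jump=1, S_6=-7
t=6: S=-7, d=7, jump=1, S_7=-6
t=7: S=-6, d=0, jump=-3, S_8=-9
t=8: S=-9, d=2, jump=0, S_9=-9
t=9: S=-9, d=4, jump=3, S_10=-6
t=10: S=-6, d=1, jump=0, S_11=-6
t=11: S=-6, d=4, jump=3, S_12=-3
t=12: S=-3, d=6, jump=0, S_13=-3
t=13: S=-3, d=4, jump=3, S_14=0


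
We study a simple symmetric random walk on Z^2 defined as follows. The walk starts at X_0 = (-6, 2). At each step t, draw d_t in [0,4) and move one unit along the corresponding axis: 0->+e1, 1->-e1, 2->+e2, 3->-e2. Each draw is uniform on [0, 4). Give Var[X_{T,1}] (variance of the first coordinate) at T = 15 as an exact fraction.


15/2

Outcome values over d=0..3: [1, -1, 0, 0]
Σy = 0, Σy² = 2, M = 4
μ = 0/4 = 0,  σ² = 2/4 − (0)² = 1/2
Independent increments: Var[X_15] = 15·σ² = 15·(1/2) = 15/2


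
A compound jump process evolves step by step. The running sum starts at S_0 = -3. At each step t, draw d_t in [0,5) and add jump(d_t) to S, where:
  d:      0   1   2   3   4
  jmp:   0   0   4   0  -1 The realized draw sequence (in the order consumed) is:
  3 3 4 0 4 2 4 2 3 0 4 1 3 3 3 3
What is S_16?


1

t=0: S=-3, d=3, jump=0, S_1=-3
t=1: S=-3, d=3, jump=0, S_2=-3
t=2: S=-3, d=4, jump=-1, S_3=-4
t=3: S=-4, d=0, jump=0, S_4=-4
t=4: S=-4, d=4, jump=-1, S_5=-5
t=5: S=-5, d=2, jump=4, S_6=-1
t=6: S=-1, d=4, jump=-1, S_7=-2
t=7: S=-2, d=2, jump=4, S_8=2
t=8: S=2, d=3, jump=0, S_9=2
t=9: S=2, d=0, jump=0, S_10=2
t=10: S=2, d=4, jump=-1, S_11=1
t=11: S=1, d=1, jump=0, S_12=1
t=12: S=1, d=3, jump=0, S_13=1
t=13: S=1, d=3, jump=0, S_14=1
t=14: S=1, d=3, jump=0, S_15=1
t=15: S=1, d=3, jump=0, S_16=1


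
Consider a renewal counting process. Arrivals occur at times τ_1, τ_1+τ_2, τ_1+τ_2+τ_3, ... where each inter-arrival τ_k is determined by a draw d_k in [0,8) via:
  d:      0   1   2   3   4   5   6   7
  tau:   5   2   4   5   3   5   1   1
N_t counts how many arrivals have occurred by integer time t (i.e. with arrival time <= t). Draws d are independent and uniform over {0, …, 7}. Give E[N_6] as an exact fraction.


6895/4096

Inter-arrival values over d=0..7: [5, 2, 4, 5, 3, 5, 1, 1]
Each d has probability 1/8, so the pmf of τ is: f(1) = 1/4, f(2) = 1/8, f(3) = 1/8, f(4) = 1/8, f(5) = 3/8
Renewal equation for m(n) = E[N_n]: condition on τ_1 = k (if k <= n, one arrival plus a fresh copy on the remaining n−k steps): m(n) = F(n) + Σ_{k<=n} f(k)·m(n−k), where F(n) = P(τ <= n) and m(0) = 0
m(1) = F(1) = 1/4
m(2) = F(2) + f(1)·m(1) = 3/8 + 1/4·1/4 = 7/16
m(3) = F(3) + f(1)·m(2) + f(2)·m(1) = 1/2 + 1/4·7/16 + 1/8·1/4 = 41/64
m(4) = F(4) + f(1)·m(3) + f(2)·m(2) + f(3)·m(1) = 5/8 + 1/4·41/64 + 1/8·7/16 + 1/8·1/4 = 223/256
m(5) = F(5) + f(1)·m(4) + f(2)·m(3) + f(3)·m(2) + f(4)·m(1) = 1 + 1/4·223/256 + 1/8·41/64 + 1/8·7/16 + 1/8·1/4 = 1417/1024
m(6) = F(6) + f(1)·m(5) + f(2)·m(4) + f(3)·m(3) + f(4)·m(2) + f(5)·m(1) = 1 + 1/4·1417/1024 + 1/8·223/256 + 1/8·41/64 + 1/8·7/16 + 3/8·1/4 = 6895/4096
E[N_6] = m(6) = 6895/4096


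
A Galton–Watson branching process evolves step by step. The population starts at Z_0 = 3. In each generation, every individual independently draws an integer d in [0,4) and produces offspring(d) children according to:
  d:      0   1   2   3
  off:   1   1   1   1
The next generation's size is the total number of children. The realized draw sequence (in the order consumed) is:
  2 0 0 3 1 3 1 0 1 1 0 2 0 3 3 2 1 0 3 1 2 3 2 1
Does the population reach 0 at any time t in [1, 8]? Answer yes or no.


no

gen 0: Z_0=3, draws=[2, 0, 0], offspring=[1, 1, 1], Z_1=3
gen 1: Z_1=3, draws=[3, 1, 3], offspring=[1, 1, 1], Z_2=3
gen 2: Z_2=3, draws=[1, 0, 1], offspring=[1, 1, 1], Z_3=3
gen 3: Z_3=3, draws=[1, 0, 2], offspring=[1, 1, 1], Z_4=3
gen 4: Z_4=3, draws=[0, 3, 3], offspring=[1, 1, 1], Z_5=3
gen 5: Z_5=3, draws=[2, 1, 0], offspring=[1, 1, 1], Z_6=3
gen 6: Z_6=3, draws=[3, 1, 2], offspring=[1, 1, 1], Z_7=3
gen 7: Z_7=3, draws=[3, 2, 1], offspring=[1, 1, 1], Z_8=3


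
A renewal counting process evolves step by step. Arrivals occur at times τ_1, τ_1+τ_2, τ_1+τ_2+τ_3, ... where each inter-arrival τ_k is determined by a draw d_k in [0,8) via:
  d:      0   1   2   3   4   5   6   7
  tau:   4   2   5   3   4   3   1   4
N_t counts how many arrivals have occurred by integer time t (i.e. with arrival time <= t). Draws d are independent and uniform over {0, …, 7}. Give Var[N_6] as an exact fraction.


Inter-arrival values over d=0..7: [4, 2, 5, 3, 4, 3, 1, 4]
Each d has probability 1/8, so the pmf of τ is: f(1) = 1/8, f(2) = 1/8, f(3) = 1/4, f(4) = 3/8, f(5) = 1/8
Let p_n(j) = P(N_n = j), with p_0 = [1]. Condition on τ_1: p_n(0) = P(τ > n), and for j >= 1, p_n(j) = Σ_{k<=n} f(k)·p_{n−k}(j−1)
p_1 = [7/8, 1/8]  (j = 0..1)
p_2 = [3/4, 15/64, 1/64]  (j = 0..2)
p_3 = [1/2, 29/64, 23/512, 1/512]  (j = 0..3)
p_4 = [1/8, 3/4, 15/128, 31/4096, 1/4096]  (j = 0..4)
p_5 = [0, 23/32, 131/512, 99/4096, 39/32768, 1/32768]  (j = 0..5)
p_6 = [0, 17/32, 205/512, 261/4096, 73/16384, 47/262144, 1/262144]  (j = 0..6)
E[N_6] = Σ j·p_6(j) = 404209/262144;  E[N_6²] = Σ j²·p_6(j) = 729339/262144
Var[N_6] = 729339/262144 − (404209/262144)² = 27806927135/68719476736

27806927135/68719476736


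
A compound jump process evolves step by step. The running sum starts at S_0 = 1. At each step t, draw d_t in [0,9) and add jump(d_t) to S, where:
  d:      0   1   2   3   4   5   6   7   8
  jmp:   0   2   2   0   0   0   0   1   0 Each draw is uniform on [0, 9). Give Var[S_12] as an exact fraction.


224/27

Outcome values over d=0..8: [0, 2, 2, 0, 0, 0, 0, 1, 0]
Σy = 5, Σy² = 9, M = 9
μ = 5/9 = 5/9,  σ² = 9/9 − (5/9)² = 56/81
Independent increments: Var[S_12] = 12·σ² = 12·(56/81) = 224/27


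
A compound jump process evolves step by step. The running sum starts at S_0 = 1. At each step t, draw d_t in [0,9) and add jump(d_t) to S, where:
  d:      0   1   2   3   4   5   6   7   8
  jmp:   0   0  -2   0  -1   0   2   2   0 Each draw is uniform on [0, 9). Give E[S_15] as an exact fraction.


Outcome values over d=0..8: [0, 0, -2, 0, -1, 0, 2, 2, 0]
Σy = 1, Σy² = 13, M = 9
μ = 1/9 = 1/9,  σ² = 13/9 − (1/9)² = 116/81
E[S_15] = 1 + 15·(1/9) = 8/3

8/3


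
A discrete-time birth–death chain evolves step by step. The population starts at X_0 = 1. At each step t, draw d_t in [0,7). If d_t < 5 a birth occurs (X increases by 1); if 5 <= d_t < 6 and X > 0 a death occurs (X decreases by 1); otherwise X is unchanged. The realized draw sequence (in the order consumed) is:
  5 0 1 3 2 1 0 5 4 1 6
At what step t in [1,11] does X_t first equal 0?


t=0: X=1, d=5 → death, X_1=0
t=1: X=0, d=0 → birth, X_2=1
t=2: X=1, d=1 → birth, X_3=2
t=3: X=2, d=3 → birth, X_4=3
t=4: X=3, d=2 → birth, X_5=4
t=5: X=4, d=1 → birth, X_6=5
t=6: X=5, d=0 → birth, X_7=6
t=7: X=6, d=5 → death, X_8=5
t=8: X=5, d=4 → birth, X_9=6
t=9: X=6, d=1 → birth, X_10=7
t=10: X=7, d=6 → hold, X_11=7

1


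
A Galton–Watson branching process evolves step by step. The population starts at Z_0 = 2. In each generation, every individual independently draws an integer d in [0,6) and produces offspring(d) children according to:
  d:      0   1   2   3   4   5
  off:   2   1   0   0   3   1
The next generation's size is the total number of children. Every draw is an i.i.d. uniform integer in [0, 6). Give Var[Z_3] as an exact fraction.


Outcome values over d=0..5: [2, 1, 0, 0, 3, 1]
Σy = 7, Σy² = 15, M = 6
μ = 7/6 = 7/6,  σ² = 15/6 − (7/6)² = 41/36
V_0 = 0, E_0 = 2
V_1 = 41/36·E_0 + (7/6)²·V_0 = 41/18;  E_1 = 7/3
V_2 = 41/36·E_1 + (7/6)²·V_1 = 3731/648;  E_2 = 49/18
V_3 = 41/36·E_2 + (7/6)²·V_2 = 255143/23328;  E_3 = 343/108

255143/23328


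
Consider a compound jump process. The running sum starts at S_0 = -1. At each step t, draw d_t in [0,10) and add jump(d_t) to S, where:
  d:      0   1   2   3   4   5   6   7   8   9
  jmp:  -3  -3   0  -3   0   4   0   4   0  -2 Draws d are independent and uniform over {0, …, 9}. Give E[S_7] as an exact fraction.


-31/10

Outcome values over d=0..9: [-3, -3, 0, -3, 0, 4, 0, 4, 0, -2]
Σy = -3, Σy² = 63, M = 10
μ = -3/10 = -3/10,  σ² = 63/10 − (-3/10)² = 621/100
E[S_7] = -1 + 7·(-3/10) = -31/10


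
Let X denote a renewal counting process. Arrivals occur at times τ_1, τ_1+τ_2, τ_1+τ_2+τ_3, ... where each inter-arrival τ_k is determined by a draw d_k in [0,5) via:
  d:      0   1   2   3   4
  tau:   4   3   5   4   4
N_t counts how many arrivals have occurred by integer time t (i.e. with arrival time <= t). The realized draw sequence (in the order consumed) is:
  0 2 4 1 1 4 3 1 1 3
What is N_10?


draw d_1=0: τ_1=4, arrival time A_1=4
draw d_2=2: τ_2=5, arrival time A_2=9
draw d_3=4: τ_3=4, arrival time A_3=13
draw d_4=1: τ_4=3, arrival time A_4=16
draw d_5=1: τ_5=3, arrival time A_5=19
draw d_6=4: τ_6=4, arrival time A_6=23
draw d_7=3: τ_7=4, arrival time A_7=27
draw d_8=1: τ_8=3, arrival time A_8=30
draw d_9=1: τ_9=3, arrival time A_9=33
draw d_10=3: τ_10=4, arrival time A_10=37
N_t over t=0..10: 0:0 1:0 2:0 3:0 4:1 5:1 6:1 7:1 8:1 9:2 10:2

2


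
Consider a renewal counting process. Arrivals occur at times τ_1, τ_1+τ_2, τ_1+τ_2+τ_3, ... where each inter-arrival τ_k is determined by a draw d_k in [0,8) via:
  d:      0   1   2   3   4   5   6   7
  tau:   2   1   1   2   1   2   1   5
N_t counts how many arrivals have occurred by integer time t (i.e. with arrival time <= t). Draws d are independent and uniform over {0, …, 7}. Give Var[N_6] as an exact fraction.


421567/262144

Inter-arrival values over d=0..7: [2, 1, 1, 2, 1, 2, 1, 5]
Each d has probability 1/8, so the pmf of τ is: f(1) = 1/2, f(2) = 3/8, f(5) = 1/8
Let p_n(j) = P(N_n = j), with p_0 = [1]. Condition on τ_1: p_n(0) = P(τ > n), and for j >= 1, p_n(j) = Σ_{k<=n} f(k)·p_{n−k}(j−1)
p_1 = [1/2, 1/2]  (j = 0..1)
p_2 = [1/8, 5/8, 1/4]  (j = 0..2)
p_3 = [1/8, 1/4, 1/2, 1/8]  (j = 0..3)
p_4 = [1/8, 7/64, 23/64, 11/32, 1/16]  (j = 0..4)
p_5 = [0, 15/64, 19/128, 47/128, 7/32, 1/32]  (j = 0..5)
p_6 = [0, 7/64, 113/512, 107/512, 5/16, 17/128, 1/64]  (j = 0..6)
E[N_6] = Σ j·p_6(j) = 1631/512;  E[N_6²] = Σ j²·p_6(j) = 6019/512
Var[N_6] = 6019/512 − (1631/512)² = 421567/262144


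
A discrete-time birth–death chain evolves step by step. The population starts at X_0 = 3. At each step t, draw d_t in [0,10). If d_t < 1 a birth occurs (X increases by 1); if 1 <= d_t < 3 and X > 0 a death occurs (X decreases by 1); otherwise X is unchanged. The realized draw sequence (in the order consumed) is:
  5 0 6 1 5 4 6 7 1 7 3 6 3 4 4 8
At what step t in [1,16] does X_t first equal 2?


t=0: X=3, d=5 → hold, X_1=3
t=1: X=3, d=0 → birth, X_2=4
t=2: X=4, d=6 → hold, X_3=4
t=3: X=4, d=1 → death, X_4=3
t=4: X=3, d=5 → hold, X_5=3
t=5: X=3, d=4 → hold, X_6=3
t=6: X=3, d=6 → hold, X_7=3
t=7: X=3, d=7 → hold, X_8=3
t=8: X=3, d=1 → death, X_9=2
t=9: X=2, d=7 → hold, X_10=2
t=10: X=2, d=3 → hold, X_11=2
t=11: X=2, d=6 → hold, X_12=2
t=12: X=2, d=3 → hold, X_13=2
t=13: X=2, d=4 → hold, X_14=2
t=14: X=2, d=4 → hold, X_15=2
t=15: X=2, d=8 → hold, X_16=2

9


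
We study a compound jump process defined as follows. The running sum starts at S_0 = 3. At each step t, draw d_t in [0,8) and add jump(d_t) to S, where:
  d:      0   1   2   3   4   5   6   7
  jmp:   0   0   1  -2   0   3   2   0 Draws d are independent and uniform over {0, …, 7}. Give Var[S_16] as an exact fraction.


Outcome values over d=0..7: [0, 0, 1, -2, 0, 3, 2, 0]
Σy = 4, Σy² = 18, M = 8
μ = 4/8 = 1/2,  σ² = 18/8 − (1/2)² = 2
Independent increments: Var[S_16] = 16·σ² = 16·(2) = 32

32


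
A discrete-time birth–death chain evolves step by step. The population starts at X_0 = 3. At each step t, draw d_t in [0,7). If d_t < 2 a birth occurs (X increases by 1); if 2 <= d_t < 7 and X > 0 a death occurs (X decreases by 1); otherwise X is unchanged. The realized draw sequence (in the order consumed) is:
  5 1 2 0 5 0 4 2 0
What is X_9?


2

t=0: X=3, d=5 → death, X_1=2
t=1: X=2, d=1 → birth, X_2=3
t=2: X=3, d=2 → death, X_3=2
t=3: X=2, d=0 → birth, X_4=3
t=4: X=3, d=5 → death, X_5=2
t=5: X=2, d=0 → birth, X_6=3
t=6: X=3, d=4 → death, X_7=2
t=7: X=2, d=2 → death, X_8=1
t=8: X=1, d=0 → birth, X_9=2


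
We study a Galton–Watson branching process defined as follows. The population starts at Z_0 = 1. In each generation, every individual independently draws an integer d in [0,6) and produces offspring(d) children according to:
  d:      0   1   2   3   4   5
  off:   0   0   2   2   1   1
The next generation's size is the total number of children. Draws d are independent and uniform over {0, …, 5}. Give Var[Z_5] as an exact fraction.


Outcome values over d=0..5: [0, 0, 2, 2, 1, 1]
Σy = 6, Σy² = 10, M = 6
μ = 6/6 = 1,  σ² = 10/6 − (1)² = 2/3
V_0 = 0, E_0 = 1
V_1 = 2/3·E_0 + (1)²·V_0 = 2/3;  E_1 = 1
V_2 = 2/3·E_1 + (1)²·V_1 = 4/3;  E_2 = 1
V_3 = 2/3·E_2 + (1)²·V_2 = 2;  E_3 = 1
V_4 = 2/3·E_3 + (1)²·V_3 = 8/3;  E_4 = 1
V_5 = 2/3·E_4 + (1)²·V_4 = 10/3;  E_5 = 1

10/3


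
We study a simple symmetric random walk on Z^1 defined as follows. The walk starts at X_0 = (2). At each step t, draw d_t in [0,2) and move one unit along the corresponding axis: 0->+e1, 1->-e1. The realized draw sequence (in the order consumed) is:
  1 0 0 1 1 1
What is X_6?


(0)

t=0: X=(2), d=1 → -e1, X_1=(1)
t=1: X=(1), d=0 → +e1, X_2=(2)
t=2: X=(2), d=0 → +e1, X_3=(3)
t=3: X=(3), d=1 → -e1, X_4=(2)
t=4: X=(2), d=1 → -e1, X_5=(1)
t=5: X=(1), d=1 → -e1, X_6=(0)


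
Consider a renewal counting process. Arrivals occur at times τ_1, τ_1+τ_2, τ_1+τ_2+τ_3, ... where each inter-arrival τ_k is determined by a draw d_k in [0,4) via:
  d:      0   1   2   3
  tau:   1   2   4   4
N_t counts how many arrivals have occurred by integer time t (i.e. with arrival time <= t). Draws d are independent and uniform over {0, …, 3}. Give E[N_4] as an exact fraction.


Inter-arrival values over d=0..3: [1, 2, 4, 4]
Each d has probability 1/4, so the pmf of τ is: f(1) = 1/4, f(2) = 1/4, f(4) = 1/2
Renewal equation for m(n) = E[N_n]: condition on τ_1 = k (if k <= n, one arrival plus a fresh copy on the remaining n−k steps): m(n) = F(n) + Σ_{k<=n} f(k)·m(n−k), where F(n) = P(τ <= n) and m(0) = 0
m(1) = F(1) = 1/4
m(2) = F(2) + f(1)·m(1) = 1/2 + 1/4·1/4 = 9/16
m(3) = F(3) + f(1)·m(2) + f(2)·m(1) = 1/2 + 1/4·9/16 + 1/4·1/4 = 45/64
m(4) = F(4) + f(1)·m(3) + f(2)·m(2) = 1 + 1/4·45/64 + 1/4·9/16 = 337/256
E[N_4] = m(4) = 337/256

337/256


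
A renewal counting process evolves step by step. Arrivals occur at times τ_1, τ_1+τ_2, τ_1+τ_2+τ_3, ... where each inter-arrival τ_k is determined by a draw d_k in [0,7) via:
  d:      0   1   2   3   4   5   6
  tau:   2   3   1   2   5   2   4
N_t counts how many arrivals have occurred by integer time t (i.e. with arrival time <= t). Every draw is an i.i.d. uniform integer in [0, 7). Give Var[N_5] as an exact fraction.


136133920/282475249

Inter-arrival values over d=0..6: [2, 3, 1, 2, 5, 2, 4]
Each d has probability 1/7, so the pmf of τ is: f(1) = 1/7, f(2) = 3/7, f(3) = 1/7, f(4) = 1/7, f(5) = 1/7
Let p_n(j) = P(N_n = j), with p_0 = [1]. Condition on τ_1: p_n(0) = P(τ > n), and for j >= 1, p_n(j) = Σ_{k<=n} f(k)·p_{n−k}(j−1)
p_1 = [6/7, 1/7]  (j = 0..1)
p_2 = [3/7, 27/49, 1/49]  (j = 0..2)
p_3 = [2/7, 4/7, 48/343, 1/343]  (j = 0..3)
p_4 = [1/7, 24/49, 116/343, 69/2401, 1/2401]  (j = 0..4)
p_5 = [0, 23/49, 142/343, 267/2401, 90/16807, 1/16807]  (j = 0..5)
E[N_5] = Σ j·p_5(j) = 27777/16807;  E[N_5²] = Σ j²·p_5(j) = 54007/16807
Var[N_5] = 54007/16807 − (27777/16807)² = 136133920/282475249


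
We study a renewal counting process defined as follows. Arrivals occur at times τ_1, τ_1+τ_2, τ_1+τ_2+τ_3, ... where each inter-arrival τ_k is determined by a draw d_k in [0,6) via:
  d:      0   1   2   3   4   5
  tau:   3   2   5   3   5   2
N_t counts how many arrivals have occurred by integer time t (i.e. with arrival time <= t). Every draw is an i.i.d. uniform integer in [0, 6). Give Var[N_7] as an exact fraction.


Inter-arrival values over d=0..5: [3, 2, 5, 3, 5, 2]
Each d has probability 1/6, so the pmf of τ is: f(2) = 1/3, f(3) = 1/3, f(5) = 1/3
Let p_n(j) = P(N_n = j), with p_0 = [1]. Condition on τ_1: p_n(0) = P(τ > n), and for j >= 1, p_n(j) = Σ_{k<=n} f(k)·p_{n−k}(j−1)
p_1 = [1]  (j = 0)
p_2 = [2/3, 1/3]  (j = 0..1)
p_3 = [1/3, 2/3]  (j = 0..1)
p_4 = [1/3, 5/9, 1/9]  (j = 0..2)
p_5 = [0, 2/3, 1/3]  (j = 0..2)
p_6 = [0, 5/9, 11/27, 1/27]  (j = 0..3)
p_7 = [0, 1/3, 14/27, 4/27]  (j = 0..3)
E[N_7] = Σ j·p_7(j) = 49/27;  E[N_7²] = Σ j²·p_7(j) = 101/27
Var[N_7] = 101/27 − (49/27)² = 326/729

326/729


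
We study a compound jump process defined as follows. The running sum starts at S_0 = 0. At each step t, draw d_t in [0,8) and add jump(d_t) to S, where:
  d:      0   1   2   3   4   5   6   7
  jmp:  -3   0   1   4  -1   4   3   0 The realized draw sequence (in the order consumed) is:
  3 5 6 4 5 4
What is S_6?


13

t=0: S=0, d=3, jump=4, S_1=4
t=1: S=4, d=5, jump=4, S_2=8
t=2: S=8, d=6, jump=3, S_3=11
t=3: S=11, d=4, jump=-1, S_4=10
t=4: S=10, d=5, jump=4, S_5=14
t=5: S=14, d=4, jump=-1, S_6=13


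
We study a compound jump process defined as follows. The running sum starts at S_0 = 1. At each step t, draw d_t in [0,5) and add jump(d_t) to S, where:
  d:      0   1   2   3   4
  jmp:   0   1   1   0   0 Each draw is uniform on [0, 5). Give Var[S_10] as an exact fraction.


Outcome values over d=0..4: [0, 1, 1, 0, 0]
Σy = 2, Σy² = 2, M = 5
μ = 2/5 = 2/5,  σ² = 2/5 − (2/5)² = 6/25
Independent increments: Var[S_10] = 10·σ² = 10·(6/25) = 12/5

12/5


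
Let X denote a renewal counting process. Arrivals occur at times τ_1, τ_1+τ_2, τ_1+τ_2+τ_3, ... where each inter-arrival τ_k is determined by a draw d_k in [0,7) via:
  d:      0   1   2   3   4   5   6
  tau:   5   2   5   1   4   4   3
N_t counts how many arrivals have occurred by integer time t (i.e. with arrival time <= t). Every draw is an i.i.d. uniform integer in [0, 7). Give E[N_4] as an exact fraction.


Inter-arrival values over d=0..6: [5, 2, 5, 1, 4, 4, 3]
Each d has probability 1/7, so the pmf of τ is: f(1) = 1/7, f(2) = 1/7, f(3) = 1/7, f(4) = 2/7, f(5) = 2/7
Renewal equation for m(n) = E[N_n]: condition on τ_1 = k (if k <= n, one arrival plus a fresh copy on the remaining n−k steps): m(n) = F(n) + Σ_{k<=n} f(k)·m(n−k), where F(n) = P(τ <= n) and m(0) = 0
m(1) = F(1) = 1/7
m(2) = F(2) + f(1)·m(1) = 2/7 + 1/7·1/7 = 15/49
m(3) = F(3) + f(1)·m(2) + f(2)·m(1) = 3/7 + 1/7·15/49 + 1/7·1/7 = 169/343
m(4) = F(4) + f(1)·m(3) + f(2)·m(2) + f(3)·m(1) = 5/7 + 1/7·169/343 + 1/7·15/49 + 1/7·1/7 = 2038/2401
E[N_4] = m(4) = 2038/2401

2038/2401
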